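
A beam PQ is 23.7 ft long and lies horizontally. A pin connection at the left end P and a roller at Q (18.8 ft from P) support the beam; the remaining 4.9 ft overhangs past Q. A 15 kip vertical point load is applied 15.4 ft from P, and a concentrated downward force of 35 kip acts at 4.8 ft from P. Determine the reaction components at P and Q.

Moments about P: Q_y·18.8 − 15·15.4 − 35·4.8 = 0 → Q_y = 399/18.8 = 21.2234 ≈ 21.22 kip.
ΣF_y = 0: P_y + 21.2234 − 15 − 35 = 0 → P_y = 28.78 kip.
ΣF_x = 0: no horizontal applied forces, so P_x = 0.

P_x = 0, P_y = 28.78 kip, Q_y = 21.22 kip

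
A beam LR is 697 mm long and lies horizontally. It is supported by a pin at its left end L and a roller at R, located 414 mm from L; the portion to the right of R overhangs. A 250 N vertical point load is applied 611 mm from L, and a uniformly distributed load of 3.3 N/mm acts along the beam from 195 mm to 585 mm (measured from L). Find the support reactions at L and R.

Resultant of the distributed load: 3.3 × 390 = 1287 N at 390 mm from L.
Moments about L: R_y·414 − 250·611 − (3.3·390)·390 = 0 → R_y = 654680/414 = 1581.35 ≈ 1581 N.
ΣF_y = 0: L_y + 1581.35 − 250 − 3.3·390 = 0 → L_y = -44.35 N.
ΣF_x = 0: no horizontal applied forces, so L_x = 0.

L_x = 0, L_y = -44.35 N, R_y = 1581 N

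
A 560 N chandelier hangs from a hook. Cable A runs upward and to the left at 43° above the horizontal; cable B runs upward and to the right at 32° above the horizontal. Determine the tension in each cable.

ΣF_x = 0: −T_A·cos43° + T_B·cos32° = 0 → T_B = 0.862396·T_A.
ΣF_y = 0: T_A·sin43° + T_B·sin32° = 560.
Substitute: T_A·(0.681998 + 0.862396·0.529919) = 560 → T_A = 491.66 ≈ 491.7 N.
Then T_B = 0.862396 × 491.66 = 424.0 N.

T_A = 491.7 N, T_B = 424.0 N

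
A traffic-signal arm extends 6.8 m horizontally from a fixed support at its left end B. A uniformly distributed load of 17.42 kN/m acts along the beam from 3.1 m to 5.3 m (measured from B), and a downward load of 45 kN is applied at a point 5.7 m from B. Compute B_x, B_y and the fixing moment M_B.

Resultant of the distributed load: 17.42 × 2.2 = 38.324 kN at 4.2 m from B.
ΣF_x = 0: B_x = 0.
ΣF_y = 0: B_y − 17.42·2.2 − 45 = 0 → B_y = 83.32 kN.
ΣM about B: M_B − (17.42·2.2)·4.2 − 45·5.7 = 0 → M_B = 417.5 kN·m.

B_x = 0, B_y = 83.32 kN, M_B = 417.5 kN·m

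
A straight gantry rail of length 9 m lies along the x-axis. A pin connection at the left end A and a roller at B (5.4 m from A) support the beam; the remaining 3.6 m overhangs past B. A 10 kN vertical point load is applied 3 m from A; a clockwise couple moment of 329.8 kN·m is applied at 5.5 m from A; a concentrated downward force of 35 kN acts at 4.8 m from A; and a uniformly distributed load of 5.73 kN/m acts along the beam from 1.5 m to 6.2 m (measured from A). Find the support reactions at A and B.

Resultant of the distributed load: 5.73 × 4.7 = 26.931 kN at 3.85 m from A.
ΣM about A: B_y·5.4 − 10·3 − 329.8 − 35·4.8 − (5.73·4.7)·3.85 = 0 → B_y = 631.48435/5.4 = 116.942 ≈ 116.9 kN.
ΣF_y = 0: A_y + 116.942 − 10 − 35 − 5.73·4.7 = 0 → A_y = -45.01 kN.
ΣF_x = 0: no horizontal applied forces, so A_x = 0.

A_x = 0, A_y = -45.01 kN, B_y = 116.9 kN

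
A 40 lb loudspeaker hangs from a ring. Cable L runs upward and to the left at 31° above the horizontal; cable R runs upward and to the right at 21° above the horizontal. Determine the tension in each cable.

T_L = 47.39 lb, T_R = 43.51 lb

ΣF_x = 0: −T_L·cos31° + T_R·cos21° = 0 → T_R = 0.91815·T_L.
ΣF_y = 0: T_L·sin31° + T_R·sin21° = 40.
Substitute: T_L·(0.515038 + 0.91815·0.358368) = 40 → T_L = 47.3892 ≈ 47.39 lb.
Then T_R = 0.91815 × 47.3892 = 43.51 lb.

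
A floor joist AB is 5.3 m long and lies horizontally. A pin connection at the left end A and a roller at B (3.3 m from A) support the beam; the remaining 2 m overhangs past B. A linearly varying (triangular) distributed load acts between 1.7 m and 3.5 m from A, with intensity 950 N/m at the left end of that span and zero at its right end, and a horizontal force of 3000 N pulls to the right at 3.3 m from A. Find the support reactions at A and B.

Resultant of the triangular load: ½ × 950 × 1.8 = 855 N, acting at 2.3 m from A (one-third of the span from the peak).
ΣM about A: B_y·3.3 − (½·950·1.8)·2.3 = 0 → B_y = 1966.5/3.3 = 595.909 ≈ 595.9 N.
ΣF_y = 0: A_y + 595.909 − ½·950·1.8 = 0 → A_y = 259.1 N.
ΣF_x = 0: A_x + 3000 = 0 → A_x = -3000 N.

A_x = -3000 N, A_y = 259.1 N, B_y = 595.9 N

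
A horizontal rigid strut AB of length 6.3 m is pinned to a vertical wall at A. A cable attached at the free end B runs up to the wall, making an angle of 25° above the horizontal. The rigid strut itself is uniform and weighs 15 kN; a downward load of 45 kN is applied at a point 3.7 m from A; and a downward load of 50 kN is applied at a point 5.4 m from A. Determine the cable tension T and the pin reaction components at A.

ΣM about A: T·sin25°·6.3 − 15·3.15 − 45·3.7 − 50·5.4 = 0 → T = 483.75/(6.3·0.422618) = 181.691 ≈ 181.7 kN.
ΣF_x = 0: A_x − T·cos25° = 0 → A_x = 181.691 × 0.906308 = 164.7 kN.
ΣF_y = 0: A_y + T·sin25° − 15 − 45 − 50 = 0 → A_y = 110 − 181.691 × 0.422618 = 33.21 kN.

T = 181.7 kN, A_x = 164.7 kN, A_y = 33.21 kN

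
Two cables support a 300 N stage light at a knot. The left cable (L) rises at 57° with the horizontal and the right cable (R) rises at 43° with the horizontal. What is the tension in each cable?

ΣF_x = 0: −T_L·cos57° + T_R·cos43° = 0 → T_R = 0.7447·T_L.
ΣF_y = 0: T_L·sin57° + T_R·sin43° = 300.
Substitute: T_L·(0.838671 + 0.7447·0.681998) = 300 → T_L = 222.791 ≈ 222.8 N.
Then T_R = 0.7447 × 222.791 = 165.9 N.

T_L = 222.8 N, T_R = 165.9 N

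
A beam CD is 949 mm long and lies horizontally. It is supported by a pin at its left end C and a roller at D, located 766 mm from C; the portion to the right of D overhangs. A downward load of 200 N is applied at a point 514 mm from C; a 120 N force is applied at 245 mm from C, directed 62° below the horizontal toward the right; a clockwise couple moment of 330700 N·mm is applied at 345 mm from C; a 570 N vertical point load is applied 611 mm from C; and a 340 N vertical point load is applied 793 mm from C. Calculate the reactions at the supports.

C_x = -56.34 N, C_y = -190.5 N, D_y = 1406 N

ΣM about C: D_y·766 − 200·514 − 120·sin62°·245 − 330700 − 570·611 − 340·793 = 0 → D_y = 1077350/766 = 1406.46 ≈ 1406 N.
ΣF_y = 0: C_y + 1406.46 − 200 − 120·sin62° − 570 − 340 = 0 → C_y = -190.5 N.
ΣF_x = 0: C_x + 120·cos62° = 0 → C_x = -56.34 N.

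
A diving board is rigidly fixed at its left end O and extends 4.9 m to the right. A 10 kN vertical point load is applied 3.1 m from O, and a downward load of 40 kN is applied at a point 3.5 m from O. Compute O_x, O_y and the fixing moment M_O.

O_x = 0, O_y = 50.00 kN, M_O = 171.0 kN·m

ΣF_x = 0: O_x = 0.
ΣF_y = 0: O_y − 10 − 40 = 0 → O_y = 50.00 kN.
ΣM about O: M_O − 10·3.1 − 40·3.5 = 0 → M_O = 171.0 kN·m.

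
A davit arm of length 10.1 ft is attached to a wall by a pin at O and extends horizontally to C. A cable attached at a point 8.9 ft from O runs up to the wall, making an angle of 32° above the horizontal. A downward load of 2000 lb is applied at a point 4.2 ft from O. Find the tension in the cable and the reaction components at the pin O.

T = 1781 lb, O_x = 1510 lb, O_y = 1056 lb

ΣM about O: T·sin32°·8.9 − 2000·4.2 = 0 → T = 8400/(8.9·0.529919) = 1781.07 ≈ 1781 lb.
ΣF_x = 0: O_x − T·cos32° = 0 → O_x = 1781.07 × 0.848048 = 1510 lb.
ΣF_y = 0: O_y + T·sin32° − 2000 = 0 → O_y = 2000 − 1781.07 × 0.529919 = 1056 lb.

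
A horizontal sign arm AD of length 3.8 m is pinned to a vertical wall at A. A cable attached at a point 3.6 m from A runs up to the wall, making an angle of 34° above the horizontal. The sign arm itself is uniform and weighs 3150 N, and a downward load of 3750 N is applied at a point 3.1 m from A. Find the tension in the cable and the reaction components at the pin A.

ΣM about A: T·sin34°·3.6 − 3150·1.9 − 3750·3.1 = 0 → T = 17610/(3.6·0.559193) = 8747.73 ≈ 8748 N.
ΣF_x = 0: A_x − T·cos34° = 0 → A_x = 8747.73 × 0.829038 = 7252 N.
ΣF_y = 0: A_y + T·sin34° − 3150 − 3750 = 0 → A_y = 6900 − 8747.73 × 0.559193 = 2008 N.

T = 8748 N, A_x = 7252 N, A_y = 2008 N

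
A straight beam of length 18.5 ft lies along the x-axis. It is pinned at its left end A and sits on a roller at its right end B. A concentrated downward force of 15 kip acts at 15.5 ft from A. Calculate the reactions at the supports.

ΣM about A: B_y·18.5 − 15·15.5 = 0 → B_y = 232.5/18.5 = 12.5676 ≈ 12.57 kip.
ΣF_y = 0: A_y + 12.5676 − 15 = 0 → A_y = 2.432 kip.
ΣF_x = 0: no horizontal applied forces, so A_x = 0.

A_x = 0, A_y = 2.432 kip, B_y = 12.57 kip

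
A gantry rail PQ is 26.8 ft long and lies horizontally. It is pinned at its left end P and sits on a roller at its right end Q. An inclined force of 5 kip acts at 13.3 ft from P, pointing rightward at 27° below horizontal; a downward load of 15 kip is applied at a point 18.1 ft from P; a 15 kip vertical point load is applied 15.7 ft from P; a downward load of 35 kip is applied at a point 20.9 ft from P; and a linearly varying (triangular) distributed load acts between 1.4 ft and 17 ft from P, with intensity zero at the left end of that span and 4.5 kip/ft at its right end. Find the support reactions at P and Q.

Resultant of the triangular load: ½ × 4.5 × 15.6 = 35.1 kip, acting at 11.8 ft from P (one-third of the span from the peak).
Taking moments about P: Q_y·26.8 − 5·sin27°·13.3 − 15·18.1 − 15·15.7 − 35·20.9 − (½·4.5·15.6)·11.8 = 0 → Q_y = 1682.87/26.8 = 62.7937 ≈ 62.79 kip.
ΣF_y = 0: P_y + 62.7937 − 5·sin27° − 15 − 15 − 35 − ½·4.5·15.6 = 0 → P_y = 39.58 kip.
ΣF_x = 0: P_x + 5·cos27° = 0 → P_x = -4.455 kip.

P_x = -4.455 kip, P_y = 39.58 kip, Q_y = 62.79 kip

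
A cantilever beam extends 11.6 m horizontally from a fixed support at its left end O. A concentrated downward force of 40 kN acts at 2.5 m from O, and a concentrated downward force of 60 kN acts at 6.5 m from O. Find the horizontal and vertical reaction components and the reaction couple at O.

O_x = 0, O_y = 100.0 kN, M_O = 490.0 kN·m

ΣF_x = 0: O_x = 0.
ΣF_y = 0: O_y − 40 − 60 = 0 → O_y = 100.0 kN.
ΣM about O: M_O − 40·2.5 − 60·6.5 = 0 → M_O = 490.0 kN·m.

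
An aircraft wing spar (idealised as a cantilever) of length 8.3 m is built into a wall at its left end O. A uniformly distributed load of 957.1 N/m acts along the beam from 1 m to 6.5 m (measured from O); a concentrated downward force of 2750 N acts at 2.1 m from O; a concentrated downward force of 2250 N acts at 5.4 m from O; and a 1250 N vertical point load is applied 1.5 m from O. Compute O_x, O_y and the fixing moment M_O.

Resultant of the distributed load: 957.1 × 5.5 = 5264.05 N at 3.75 m from O.
ΣF_x = 0: O_x = 0.
ΣF_y = 0: O_y − 957.1·5.5 − 2750 − 2250 − 1250 = 0 → O_y = 11510 N.
ΣM about O: M_O − (957.1·5.5)·3.75 − 2750·2.1 − 2250·5.4 − 1250·1.5 = 0 → M_O = 39540 N·m.

O_x = 0, O_y = 11510 N, M_O = 39540 N·m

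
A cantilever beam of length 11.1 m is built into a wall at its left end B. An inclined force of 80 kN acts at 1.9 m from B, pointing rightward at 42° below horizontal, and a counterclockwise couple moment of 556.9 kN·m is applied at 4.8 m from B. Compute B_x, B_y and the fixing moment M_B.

ΣF_x = 0: B_x + 80·cos42° = 0 → B_x = -59.45 kN.
ΣF_y = 0: B_y − 80·sin42° = 0 → B_y = 53.53 kN.
ΣM about B: M_B − 80·sin42°·1.9 + 556.9 = 0 → M_B = -455.2 kN·m.

B_x = -59.45 kN, B_y = 53.53 kN, M_B = -455.2 kN·m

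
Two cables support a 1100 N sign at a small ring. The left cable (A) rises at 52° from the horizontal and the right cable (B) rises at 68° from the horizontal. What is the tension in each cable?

T_A = 475.8 N, T_B = 782.0 N

ΣF_x = 0: −T_A·cos52° + T_B·cos68° = 0 → T_B = 1.64349·T_A.
ΣF_y = 0: T_A·sin52° + T_B·sin68° = 1100.
Substitute: T_A·(0.788011 + 1.64349·0.927184) = 1100 → T_A = 475.814 ≈ 475.8 N.
Then T_B = 1.64349 × 475.814 = 782.0 N.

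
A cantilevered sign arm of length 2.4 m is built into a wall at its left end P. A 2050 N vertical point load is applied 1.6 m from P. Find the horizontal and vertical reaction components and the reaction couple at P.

P_x = 0, P_y = 2050 N, M_P = 3280 N·m

ΣF_x = 0: P_x = 0.
ΣF_y = 0: P_y − 2050 = 0 → P_y = 2050 N.
ΣM about P: M_P − 2050·1.6 = 0 → M_P = 3280 N·m.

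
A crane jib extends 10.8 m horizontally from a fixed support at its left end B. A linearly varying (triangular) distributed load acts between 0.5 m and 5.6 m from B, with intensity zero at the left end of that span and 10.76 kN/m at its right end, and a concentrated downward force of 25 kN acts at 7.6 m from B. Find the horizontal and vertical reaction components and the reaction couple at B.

B_x = 0, B_y = 52.44 kN, M_B = 297.0 kN·m

Resultant of the triangular load: ½ × 10.76 × 5.1 = 27.438 kN, acting at 3.9 m from B (one-third of the span from the peak).
ΣF_x = 0: B_x = 0.
ΣF_y = 0: B_y − ½·10.76·5.1 − 25 = 0 → B_y = 52.44 kN.
ΣM about B: M_B − (½·10.76·5.1)·3.9 − 25·7.6 = 0 → M_B = 297.0 kN·m.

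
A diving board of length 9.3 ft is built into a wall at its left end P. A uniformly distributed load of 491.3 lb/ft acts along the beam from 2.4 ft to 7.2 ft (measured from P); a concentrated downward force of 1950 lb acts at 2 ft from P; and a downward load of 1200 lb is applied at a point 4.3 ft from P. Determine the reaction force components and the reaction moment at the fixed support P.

Resultant of the distributed load: 491.3 × 4.8 = 2358.24 lb at 4.8 ft from P.
ΣF_x = 0: P_x = 0.
ΣF_y = 0: P_y − 491.3·4.8 − 1950 − 1200 = 0 → P_y = 5508 lb.
ΣM about P: M_P − (491.3·4.8)·4.8 − 1950·2 − 1200·4.3 = 0 → M_P = 20380 lb·ft.

P_x = 0, P_y = 5508 lb, M_P = 20380 lb·ft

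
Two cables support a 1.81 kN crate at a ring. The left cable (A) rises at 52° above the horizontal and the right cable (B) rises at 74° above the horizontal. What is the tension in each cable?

T_A = 0.6167 kN, T_B = 1.377 kN

ΣF_x = 0: −T_A·cos52° + T_B·cos74° = 0 → T_B = 2.23359·T_A.
ΣF_y = 0: T_A·sin52° + T_B·sin74° = 1.81.
Substitute: T_A·(0.788011 + 2.23359·0.961262) = 1.81 → T_A = 0.616679 ≈ 0.6167 kN.
Then T_B = 2.23359 × 0.616679 = 1.377 kN.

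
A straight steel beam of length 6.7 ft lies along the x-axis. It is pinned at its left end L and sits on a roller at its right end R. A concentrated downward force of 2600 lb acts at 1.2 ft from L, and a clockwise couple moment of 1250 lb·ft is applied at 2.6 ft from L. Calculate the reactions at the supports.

ΣM about L: R_y·6.7 − 2600·1.2 − 1250 = 0 → R_y = 4370/6.7 = 652.239 ≈ 652.2 lb.
ΣF_y = 0: L_y + 652.239 − 2600 = 0 → L_y = 1948 lb.
ΣF_x = 0: no horizontal applied forces, so L_x = 0.

L_x = 0, L_y = 1948 lb, R_y = 652.2 lb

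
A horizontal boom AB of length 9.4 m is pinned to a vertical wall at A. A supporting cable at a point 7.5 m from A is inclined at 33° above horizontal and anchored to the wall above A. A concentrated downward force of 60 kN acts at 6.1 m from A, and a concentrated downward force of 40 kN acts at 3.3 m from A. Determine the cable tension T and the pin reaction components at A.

ΣM about A: T·sin33°·7.5 − 60·6.1 − 40·3.3 = 0 → T = 498/(7.5·0.544639) = 121.916 ≈ 121.9 kN.
ΣF_x = 0: A_x − T·cos33° = 0 → A_x = 121.916 × 0.838671 = 102.2 kN.
ΣF_y = 0: A_y + T·sin33° − 60 − 40 = 0 → A_y = 100 − 121.916 × 0.544639 = 33.60 kN.

T = 121.9 kN, A_x = 102.2 kN, A_y = 33.60 kN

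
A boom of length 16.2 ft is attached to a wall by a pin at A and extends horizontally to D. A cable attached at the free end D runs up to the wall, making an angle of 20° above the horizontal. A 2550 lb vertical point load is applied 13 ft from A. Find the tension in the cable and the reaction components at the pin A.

T = 5983 lb, A_x = 5622 lb, A_y = 503.7 lb

ΣM about A: T·sin20°·16.2 − 2550·13 = 0 → T = 33150/(16.2·0.34202) = 5982.97 ≈ 5983 lb.
ΣF_x = 0: A_x − T·cos20° = 0 → A_x = 5982.97 × 0.939693 = 5622 lb.
ΣF_y = 0: A_y + T·sin20° − 2550 = 0 → A_y = 2550 − 5982.97 × 0.34202 = 503.7 lb.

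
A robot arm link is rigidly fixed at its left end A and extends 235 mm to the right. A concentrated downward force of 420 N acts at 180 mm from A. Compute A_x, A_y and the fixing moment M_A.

ΣF_x = 0: A_x = 0.
ΣF_y = 0: A_y − 420 = 0 → A_y = 420.0 N.
ΣM about A: M_A − 420·180 = 0 → M_A = 75600 N·mm.

A_x = 0, A_y = 420.0 N, M_A = 75600 N·mm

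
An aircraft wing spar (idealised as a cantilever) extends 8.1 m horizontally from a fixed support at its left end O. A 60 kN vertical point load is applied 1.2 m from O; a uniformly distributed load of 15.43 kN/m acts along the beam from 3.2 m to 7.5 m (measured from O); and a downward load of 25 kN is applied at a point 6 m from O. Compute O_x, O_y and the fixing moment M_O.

Resultant of the distributed load: 15.43 × 4.3 = 66.349 kN at 5.35 m from O.
ΣF_x = 0: O_x = 0.
ΣF_y = 0: O_y − 60 − 15.43·4.3 − 25 = 0 → O_y = 151.3 kN.
ΣM about O: M_O − 60·1.2 − (15.43·4.3)·5.35 − 25·6 = 0 → M_O = 577.0 kN·m.

O_x = 0, O_y = 151.3 kN, M_O = 577.0 kN·m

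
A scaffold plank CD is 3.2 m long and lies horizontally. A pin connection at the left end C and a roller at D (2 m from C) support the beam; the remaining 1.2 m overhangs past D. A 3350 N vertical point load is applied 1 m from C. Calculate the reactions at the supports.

ΣM about C: D_y·2 − 3350·1 = 0 → D_y = 3350/2 = 1675 N.
ΣF_y = 0: C_y + 1675 − 3350 = 0 → C_y = 1675 N.
ΣF_x = 0: no horizontal applied forces, so C_x = 0.

C_x = 0, C_y = 1675 N, D_y = 1675 N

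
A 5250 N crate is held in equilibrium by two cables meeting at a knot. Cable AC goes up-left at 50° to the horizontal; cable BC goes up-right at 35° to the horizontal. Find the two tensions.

T_AC = 4317 N, T_BC = 3388 N

ΣF_x = 0: −T_AC·cos50° + T_BC·cos35° = 0 → T_BC = 0.784699·T_AC.
ΣF_y = 0: T_AC·sin50° + T_BC·sin35° = 5250.
Substitute: T_AC·(0.766044 + 0.784699·0.573576) = 5250 → T_AC = 4316.98 ≈ 4317 N.
Then T_BC = 0.784699 × 4316.98 = 3388 N.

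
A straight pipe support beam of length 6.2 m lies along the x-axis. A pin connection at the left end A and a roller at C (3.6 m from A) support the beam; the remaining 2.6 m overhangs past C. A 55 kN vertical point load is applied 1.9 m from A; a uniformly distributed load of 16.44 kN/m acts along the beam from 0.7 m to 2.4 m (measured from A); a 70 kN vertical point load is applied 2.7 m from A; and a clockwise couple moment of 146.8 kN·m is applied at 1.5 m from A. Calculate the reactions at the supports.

A_x = 0, A_y = 18.61 kN, C_y = 134.3 kN

Resultant of the distributed load: 16.44 × 1.7 = 27.948 kN at 1.55 m from A.
ΣM about A: C_y·3.6 − 55·1.9 − (16.44·1.7)·1.55 − 70·2.7 − 146.8 = 0 → C_y = 483.6194/3.6 = 134.339 ≈ 134.3 kN.
ΣF_y = 0: A_y + 134.339 − 55 − 16.44·1.7 − 70 = 0 → A_y = 18.61 kN.
ΣF_x = 0: no horizontal applied forces, so A_x = 0.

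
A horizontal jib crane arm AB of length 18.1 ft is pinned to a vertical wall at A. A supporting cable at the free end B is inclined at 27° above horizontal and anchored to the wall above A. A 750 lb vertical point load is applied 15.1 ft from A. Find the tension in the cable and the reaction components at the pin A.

T = 1378 lb, A_x = 1228 lb, A_y = 124.3 lb

ΣM about A: T·sin27°·18.1 − 750·15.1 = 0 → T = 11325/(18.1·0.45399) = 1378.2 ≈ 1378 lb.
ΣF_x = 0: A_x − T·cos27° = 0 → A_x = 1378.2 × 0.891007 = 1228 lb.
ΣF_y = 0: A_y + T·sin27° − 750 = 0 → A_y = 750 − 1378.2 × 0.45399 = 124.3 lb.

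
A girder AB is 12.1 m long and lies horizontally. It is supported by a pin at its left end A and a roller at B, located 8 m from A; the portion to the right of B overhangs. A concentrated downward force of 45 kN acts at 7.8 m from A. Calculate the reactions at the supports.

A_x = 0, A_y = 1.125 kN, B_y = 43.88 kN

Moments about A: B_y·8 − 45·7.8 = 0 → B_y = 351/8 = 43.875 ≈ 43.88 kN.
ΣF_y = 0: A_y + 43.875 − 45 = 0 → A_y = 1.125 kN.
ΣF_x = 0: no horizontal applied forces, so A_x = 0.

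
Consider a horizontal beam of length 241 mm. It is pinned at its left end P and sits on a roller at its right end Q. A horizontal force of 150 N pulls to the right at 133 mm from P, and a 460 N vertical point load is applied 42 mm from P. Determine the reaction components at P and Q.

Moments about P: Q_y·241 − 460·42 = 0 → Q_y = 19320/241 = 80.166 ≈ 80.17 N.
ΣF_y = 0: P_y + 80.166 − 460 = 0 → P_y = 379.8 N.
ΣF_x = 0: P_x + 150 = 0 → P_x = -150.0 N.

P_x = -150.0 N, P_y = 379.8 N, Q_y = 80.17 N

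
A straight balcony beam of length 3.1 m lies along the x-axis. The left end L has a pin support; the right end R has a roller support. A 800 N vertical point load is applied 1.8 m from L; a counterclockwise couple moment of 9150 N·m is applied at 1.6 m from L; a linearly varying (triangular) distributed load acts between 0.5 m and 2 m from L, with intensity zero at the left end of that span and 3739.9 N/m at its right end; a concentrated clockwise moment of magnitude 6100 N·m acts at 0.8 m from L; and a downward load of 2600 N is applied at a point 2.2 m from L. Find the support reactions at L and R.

Resultant of the triangular load: ½ × 3739.9 × 1.5 = 2804.925 N, acting at 1.5 m from L (one-third of the span from the peak).
ΣM about L: R_y·3.1 − 800·1.8 + 9150 − (½·3739.9·1.5)·1.5 − 6100 − 2600·2.2 = 0 → R_y = 8317.3875/3.1 = 2683.03 ≈ 2683 N.
ΣF_y = 0: L_y + 2683.03 − 800 − ½·3739.9·1.5 − 2600 = 0 → L_y = 3522 N.
ΣF_x = 0: no horizontal applied forces, so L_x = 0.

L_x = 0, L_y = 3522 N, R_y = 2683 N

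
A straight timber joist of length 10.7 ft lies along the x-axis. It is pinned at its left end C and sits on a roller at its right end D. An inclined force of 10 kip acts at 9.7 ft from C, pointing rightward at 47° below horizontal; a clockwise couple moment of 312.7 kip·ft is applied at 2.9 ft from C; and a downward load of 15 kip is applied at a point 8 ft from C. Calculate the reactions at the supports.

C_x = -6.820 kip, C_y = -24.76 kip, D_y = 47.07 kip

Taking moments about C: D_y·10.7 − 10·sin47°·9.7 − 312.7 − 15·8 = 0 → D_y = 503.641/10.7 = 47.0693 ≈ 47.07 kip.
ΣF_y = 0: C_y + 47.0693 − 10·sin47° − 15 = 0 → C_y = -24.76 kip.
ΣF_x = 0: C_x + 10·cos47° = 0 → C_x = -6.820 kip.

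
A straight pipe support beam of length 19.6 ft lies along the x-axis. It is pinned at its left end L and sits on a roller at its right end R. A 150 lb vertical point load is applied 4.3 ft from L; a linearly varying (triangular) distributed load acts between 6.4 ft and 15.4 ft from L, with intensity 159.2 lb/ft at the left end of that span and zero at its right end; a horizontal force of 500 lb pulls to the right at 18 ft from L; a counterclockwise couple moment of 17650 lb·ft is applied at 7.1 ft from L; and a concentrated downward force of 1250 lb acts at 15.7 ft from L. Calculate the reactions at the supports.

L_x = -500.0 lb, L_y = 1639 lb, R_y = 477.3 lb

Resultant of the triangular load: ½ × 159.2 × 9 = 716.4 lb, acting at 9.4 ft from L (one-third of the span from the peak).
ΣM about L: R_y·19.6 − 150·4.3 − (½·159.2·9)·9.4 + 17650 − 1250·15.7 = 0 → R_y = 9354.16/19.6 = 477.253 ≈ 477.3 lb.
ΣF_y = 0: L_y + 477.253 − 150 − ½·159.2·9 − 1250 = 0 → L_y = 1639 lb.
ΣF_x = 0: L_x + 500 = 0 → L_x = -500.0 lb.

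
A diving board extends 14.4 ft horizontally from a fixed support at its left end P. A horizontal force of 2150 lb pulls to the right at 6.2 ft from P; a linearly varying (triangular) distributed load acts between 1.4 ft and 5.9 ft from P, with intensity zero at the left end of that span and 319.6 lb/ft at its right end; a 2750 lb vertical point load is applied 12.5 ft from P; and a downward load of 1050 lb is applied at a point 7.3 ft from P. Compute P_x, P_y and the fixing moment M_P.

Resultant of the triangular load: ½ × 319.6 × 4.5 = 719.1 lb, acting at 4.4 ft from P (one-third of the span from the peak).
ΣF_x = 0: P_x + 2150 = 0 → P_x = -2150 lb.
ΣF_y = 0: P_y − ½·319.6·4.5 − 2750 − 1050 = 0 → P_y = 4519 lb.
ΣM about P: M_P − (½·319.6·4.5)·4.4 − 2750·12.5 − 1050·7.3 = 0 → M_P = 45200 lb·ft.

P_x = -2150 lb, P_y = 4519 lb, M_P = 45200 lb·ft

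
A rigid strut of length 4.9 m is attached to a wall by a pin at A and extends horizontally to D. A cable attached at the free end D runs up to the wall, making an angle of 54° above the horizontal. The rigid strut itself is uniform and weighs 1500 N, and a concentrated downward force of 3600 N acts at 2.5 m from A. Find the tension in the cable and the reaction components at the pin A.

T = 3197 N, A_x = 1879 N, A_y = 2513 N

ΣM about A: T·sin54°·4.9 − 1500·2.45 − 3600·2.5 = 0 → T = 12675/(4.9·0.809017) = 3197.38 ≈ 3197 N.
ΣF_x = 0: A_x − T·cos54° = 0 → A_x = 3197.38 × 0.587785 = 1879 N.
ΣF_y = 0: A_y + T·sin54° − 1500 − 3600 = 0 → A_y = 5100 − 3197.38 × 0.809017 = 2513 N.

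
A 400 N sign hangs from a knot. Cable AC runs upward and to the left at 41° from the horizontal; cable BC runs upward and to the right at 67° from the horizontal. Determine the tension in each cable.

T_AC = 164.3 N, T_BC = 317.4 N

ΣF_x = 0: −T_AC·cos41° + T_BC·cos67° = 0 → T_BC = 1.93153·T_AC.
ΣF_y = 0: T_AC·sin41° + T_BC·sin67° = 400.
Substitute: T_AC·(0.656059 + 1.93153·0.920505) = 400 → T_AC = 164.336 ≈ 164.3 N.
Then T_BC = 1.93153 × 164.336 = 317.4 N.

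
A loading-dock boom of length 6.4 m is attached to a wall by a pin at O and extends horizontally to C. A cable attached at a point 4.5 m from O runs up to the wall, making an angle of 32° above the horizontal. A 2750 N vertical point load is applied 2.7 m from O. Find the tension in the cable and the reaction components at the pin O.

T = 3114 N, O_x = 2641 N, O_y = 1100 N

ΣM about O: T·sin32°·4.5 − 2750·2.7 = 0 → T = 7425/(4.5·0.529919) = 3113.68 ≈ 3114 N.
ΣF_x = 0: O_x − T·cos32° = 0 → O_x = 3113.68 × 0.848048 = 2641 N.
ΣF_y = 0: O_y + T·sin32° − 2750 = 0 → O_y = 2750 − 3113.68 × 0.529919 = 1100 N.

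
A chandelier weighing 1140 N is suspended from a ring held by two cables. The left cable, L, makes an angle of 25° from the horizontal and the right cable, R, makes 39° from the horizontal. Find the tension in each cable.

ΣF_x = 0: −T_L·cos25° + T_R·cos39° = 0 → T_R = 1.1662·T_L.
ΣF_y = 0: T_L·sin25° + T_R·sin39° = 1140.
Substitute: T_L·(0.422618 + 1.1662·0.62932) = 1140 → T_L = 985.706 ≈ 985.7 N.
Then T_R = 1.1662 × 985.706 = 1150 N.

T_L = 985.7 N, T_R = 1150 N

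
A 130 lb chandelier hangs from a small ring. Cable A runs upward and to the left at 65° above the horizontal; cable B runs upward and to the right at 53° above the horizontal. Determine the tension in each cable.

ΣF_x = 0: −T_A·cos65° + T_B·cos53° = 0 → T_B = 0.702239·T_A.
ΣF_y = 0: T_A·sin65° + T_B·sin53° = 130.
Substitute: T_A·(0.906308 + 0.702239·0.798636) = 130 → T_A = 88.6077 ≈ 88.61 lb.
Then T_B = 0.702239 × 88.6077 = 62.22 lb.

T_A = 88.61 lb, T_B = 62.22 lb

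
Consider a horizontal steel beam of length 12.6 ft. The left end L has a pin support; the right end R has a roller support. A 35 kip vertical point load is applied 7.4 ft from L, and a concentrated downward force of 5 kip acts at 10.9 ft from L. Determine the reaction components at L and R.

L_x = 0, L_y = 15.12 kip, R_y = 24.88 kip

Taking moments about L: R_y·12.6 − 35·7.4 − 5·10.9 = 0 → R_y = 313.5/12.6 = 24.881 ≈ 24.88 kip.
ΣF_y = 0: L_y + 24.881 − 35 − 5 = 0 → L_y = 15.12 kip.
ΣF_x = 0: no horizontal applied forces, so L_x = 0.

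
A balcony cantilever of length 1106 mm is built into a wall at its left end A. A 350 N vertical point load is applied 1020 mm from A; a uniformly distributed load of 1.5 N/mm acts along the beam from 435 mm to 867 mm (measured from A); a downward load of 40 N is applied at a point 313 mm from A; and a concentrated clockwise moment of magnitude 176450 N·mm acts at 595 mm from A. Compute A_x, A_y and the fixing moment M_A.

A_x = 0, A_y = 1038 N, M_A = 967800 N·mm

Resultant of the distributed load: 1.5 × 432 = 648 N at 651 mm from A.
ΣF_x = 0: A_x = 0.
ΣF_y = 0: A_y − 350 − 1.5·432 − 40 = 0 → A_y = 1038 N.
ΣM about A: M_A − 350·1020 − (1.5·432)·651 − 40·313 − 176450 = 0 → M_A = 967800 N·mm.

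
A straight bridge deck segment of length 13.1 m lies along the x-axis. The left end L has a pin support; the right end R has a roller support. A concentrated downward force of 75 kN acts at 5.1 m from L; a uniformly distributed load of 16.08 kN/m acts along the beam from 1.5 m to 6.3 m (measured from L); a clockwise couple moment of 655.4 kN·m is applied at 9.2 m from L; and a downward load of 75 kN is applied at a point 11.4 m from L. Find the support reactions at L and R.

L_x = 0, L_y = 59.71 kN, R_y = 167.5 kN

Resultant of the distributed load: 16.08 × 4.8 = 77.184 kN at 3.9 m from L.
Taking moments about L: R_y·13.1 − 75·5.1 − (16.08·4.8)·3.9 − 655.4 − 75·11.4 = 0 → R_y = 2193.9176/13.1 = 167.475 ≈ 167.5 kN.
ΣF_y = 0: L_y + 167.475 − 75 − 16.08·4.8 − 75 = 0 → L_y = 59.71 kN.
ΣF_x = 0: no horizontal applied forces, so L_x = 0.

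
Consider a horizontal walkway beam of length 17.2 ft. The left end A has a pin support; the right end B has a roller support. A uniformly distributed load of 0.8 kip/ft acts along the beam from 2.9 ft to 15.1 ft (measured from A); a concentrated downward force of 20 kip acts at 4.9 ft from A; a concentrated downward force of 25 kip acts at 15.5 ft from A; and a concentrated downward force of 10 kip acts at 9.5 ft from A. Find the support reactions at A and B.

A_x = 0, A_y = 25.90 kip, B_y = 38.86 kip

Resultant of the distributed load: 0.8 × 12.2 = 9.76 kip at 9 ft from A.
ΣM about A: B_y·17.2 − (0.8·12.2)·9 − 20·4.9 − 25·15.5 − 10·9.5 = 0 → B_y = 668.34/17.2 = 38.857 ≈ 38.86 kip.
ΣF_y = 0: A_y + 38.857 − 0.8·12.2 − 20 − 25 − 10 = 0 → A_y = 25.90 kip.
ΣF_x = 0: no horizontal applied forces, so A_x = 0.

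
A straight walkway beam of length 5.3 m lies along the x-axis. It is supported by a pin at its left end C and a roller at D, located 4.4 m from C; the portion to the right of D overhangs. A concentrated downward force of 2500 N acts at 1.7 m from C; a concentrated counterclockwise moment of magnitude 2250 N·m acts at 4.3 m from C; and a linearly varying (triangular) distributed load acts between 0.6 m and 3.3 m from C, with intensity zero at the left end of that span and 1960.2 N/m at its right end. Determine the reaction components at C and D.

Resultant of the triangular load: ½ × 1960.2 × 2.7 = 2646.27 N, acting at 2.4 m from C (one-third of the span from the peak).
Taking moments about C: D_y·4.4 − 2500·1.7 + 2250 − (½·1960.2·2.7)·2.4 = 0 → D_y = 8351.048/4.4 = 1897.97 ≈ 1898 N.
ΣF_y = 0: C_y + 1897.97 − 2500 − ½·1960.2·2.7 = 0 → C_y = 3248 N.
ΣF_x = 0: no horizontal applied forces, so C_x = 0.

C_x = 0, C_y = 3248 N, D_y = 1898 N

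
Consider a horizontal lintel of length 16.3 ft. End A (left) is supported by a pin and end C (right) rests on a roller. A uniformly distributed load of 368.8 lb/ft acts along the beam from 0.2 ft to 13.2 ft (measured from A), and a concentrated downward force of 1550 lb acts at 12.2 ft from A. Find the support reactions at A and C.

Resultant of the distributed load: 368.8 × 13 = 4794.4 lb at 6.7 ft from A.
Taking moments about A: C_y·16.3 − (368.8·13)·6.7 − 1550·12.2 = 0 → C_y = 51032.48/16.3 = 3130.83 ≈ 3131 lb.
ΣF_y = 0: A_y + 3130.83 − 368.8·13 − 1550 = 0 → A_y = 3214 lb.
ΣF_x = 0: no horizontal applied forces, so A_x = 0.

A_x = 0, A_y = 3214 lb, C_y = 3131 lb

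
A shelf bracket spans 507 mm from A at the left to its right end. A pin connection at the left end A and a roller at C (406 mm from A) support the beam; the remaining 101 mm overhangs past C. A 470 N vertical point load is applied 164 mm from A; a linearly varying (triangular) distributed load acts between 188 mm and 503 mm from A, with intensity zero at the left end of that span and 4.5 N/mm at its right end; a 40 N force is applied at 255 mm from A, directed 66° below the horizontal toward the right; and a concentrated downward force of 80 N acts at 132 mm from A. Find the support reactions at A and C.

A_x = -16.27 N, A_y = 361.7 N, C_y = 933.6 N

Resultant of the triangular load: ½ × 4.5 × 315 = 708.75 N, acting at 398 mm from A (one-third of the span from the peak).
ΣM about A: C_y·406 − 470·164 − (½·4.5·315)·398 − 40·sin66°·255 − 80·132 = 0 → C_y = 379041/406 = 933.599 ≈ 933.6 N.
ΣF_y = 0: A_y + 933.599 − 470 − ½·4.5·315 − 40·sin66° − 80 = 0 → A_y = 361.7 N.
ΣF_x = 0: A_x + 40·cos66° = 0 → A_x = -16.27 N.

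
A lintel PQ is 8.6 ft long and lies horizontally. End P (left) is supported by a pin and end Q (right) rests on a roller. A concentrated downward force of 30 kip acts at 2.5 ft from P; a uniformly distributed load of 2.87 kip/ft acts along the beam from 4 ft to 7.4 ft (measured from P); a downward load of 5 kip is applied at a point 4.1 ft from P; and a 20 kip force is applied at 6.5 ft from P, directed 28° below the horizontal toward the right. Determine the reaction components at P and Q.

Resultant of the distributed load: 2.87 × 3.4 = 9.758 kip at 5.7 ft from P.
Moments about P: Q_y·8.6 − 30·2.5 − (2.87·3.4)·5.7 − 5·4.1 − 20·sin28°·6.5 = 0 → Q_y = 212.152/8.6 = 24.6688 ≈ 24.67 kip.
ΣF_y = 0: P_y + 24.6688 − 30 − 2.87·3.4 − 5 − 20·sin28° = 0 → P_y = 29.48 kip.
ΣF_x = 0: P_x + 20·cos28° = 0 → P_x = -17.66 kip.

P_x = -17.66 kip, P_y = 29.48 kip, Q_y = 24.67 kip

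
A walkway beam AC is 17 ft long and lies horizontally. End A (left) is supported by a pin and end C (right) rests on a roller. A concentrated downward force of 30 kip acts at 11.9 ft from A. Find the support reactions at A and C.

ΣM about A: C_y·17 − 30·11.9 = 0 → C_y = 357/17 = 21.00 kip.
ΣF_y = 0: A_y + 21 − 30 = 0 → A_y = 9.000 kip.
ΣF_x = 0: no horizontal applied forces, so A_x = 0.

A_x = 0, A_y = 9.000 kip, C_y = 21.00 kip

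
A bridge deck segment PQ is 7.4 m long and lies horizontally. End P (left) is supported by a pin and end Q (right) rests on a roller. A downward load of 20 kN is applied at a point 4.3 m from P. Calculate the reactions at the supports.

P_x = 0, P_y = 8.378 kN, Q_y = 11.62 kN

Taking moments about P: Q_y·7.4 − 20·4.3 = 0 → Q_y = 86/7.4 = 11.6216 ≈ 11.62 kN.
ΣF_y = 0: P_y + 11.6216 − 20 = 0 → P_y = 8.378 kN.
ΣF_x = 0: no horizontal applied forces, so P_x = 0.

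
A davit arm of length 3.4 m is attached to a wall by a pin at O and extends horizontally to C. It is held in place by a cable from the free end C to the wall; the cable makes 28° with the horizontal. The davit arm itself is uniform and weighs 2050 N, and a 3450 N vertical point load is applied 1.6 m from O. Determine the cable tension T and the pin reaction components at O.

T = 5642 N, O_x = 4981 N, O_y = 2851 N

ΣM about O: T·sin28°·3.4 − 2050·1.7 − 3450·1.6 = 0 → T = 9005/(3.4·0.469472) = 5641.51 ≈ 5642 N.
ΣF_x = 0: O_x − T·cos28° = 0 → O_x = 5641.51 × 0.882948 = 4981 N.
ΣF_y = 0: O_y + T·sin28° − 2050 − 3450 = 0 → O_y = 5500 − 5641.51 × 0.469472 = 2851 N.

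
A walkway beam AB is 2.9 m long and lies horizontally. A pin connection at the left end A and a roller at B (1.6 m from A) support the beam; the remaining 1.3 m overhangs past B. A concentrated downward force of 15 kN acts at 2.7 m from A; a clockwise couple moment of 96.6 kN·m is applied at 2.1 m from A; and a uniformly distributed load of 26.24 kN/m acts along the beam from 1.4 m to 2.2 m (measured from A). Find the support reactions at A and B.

Resultant of the distributed load: 26.24 × 0.8 = 20.992 kN at 1.8 m from A.
Taking moments about A: B_y·1.6 − 15·2.7 − 96.6 − (26.24·0.8)·1.8 = 0 → B_y = 174.8856/1.6 = 109.303 ≈ 109.3 kN.
ΣF_y = 0: A_y + 109.303 − 15 − 26.24·0.8 = 0 → A_y = -73.31 kN.
ΣF_x = 0: no horizontal applied forces, so A_x = 0.

A_x = 0, A_y = -73.31 kN, B_y = 109.3 kN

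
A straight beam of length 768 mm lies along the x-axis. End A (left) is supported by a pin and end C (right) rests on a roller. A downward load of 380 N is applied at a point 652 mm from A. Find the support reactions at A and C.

A_x = 0, A_y = 57.40 N, C_y = 322.6 N

ΣM about A: C_y·768 − 380·652 = 0 → C_y = 247760/768 = 322.604 ≈ 322.6 N.
ΣF_y = 0: A_y + 322.604 − 380 = 0 → A_y = 57.40 N.
ΣF_x = 0: no horizontal applied forces, so A_x = 0.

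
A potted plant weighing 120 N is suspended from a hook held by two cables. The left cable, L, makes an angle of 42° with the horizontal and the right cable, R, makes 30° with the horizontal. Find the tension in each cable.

T_L = 109.3 N, T_R = 93.77 N

ΣF_x = 0: −T_L·cos42° + T_R·cos30° = 0 → T_R = 0.85811·T_L.
ΣF_y = 0: T_L·sin42° + T_R·sin30° = 120.
Substitute: T_L·(0.669131 + 0.85811·0.5) = 120 → T_L = 109.271 ≈ 109.3 N.
Then T_R = 0.85811 × 109.271 = 93.77 N.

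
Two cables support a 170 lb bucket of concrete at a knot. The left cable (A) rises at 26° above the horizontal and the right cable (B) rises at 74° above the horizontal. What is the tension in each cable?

ΣF_x = 0: −T_A·cos26° + T_B·cos74° = 0 → T_B = 3.26078·T_A.
ΣF_y = 0: T_A·sin26° + T_B·sin74° = 170.
Substitute: T_A·(0.438371 + 3.26078·0.961262) = 170 → T_A = 47.5813 ≈ 47.58 lb.
Then T_B = 3.26078 × 47.5813 = 155.2 lb.

T_A = 47.58 lb, T_B = 155.2 lb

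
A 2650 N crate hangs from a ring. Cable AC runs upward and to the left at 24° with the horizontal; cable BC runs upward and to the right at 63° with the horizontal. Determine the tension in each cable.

ΣF_x = 0: −T_AC·cos24° + T_BC·cos63° = 0 → T_BC = 2.01226·T_AC.
ΣF_y = 0: T_AC·sin24° + T_BC·sin63° = 2650.
Substitute: T_AC·(0.406737 + 2.01226·0.891007) = 2650 → T_AC = 1204.72 ≈ 1205 N.
Then T_BC = 2.01226 × 1204.72 = 2424 N.

T_AC = 1205 N, T_BC = 2424 N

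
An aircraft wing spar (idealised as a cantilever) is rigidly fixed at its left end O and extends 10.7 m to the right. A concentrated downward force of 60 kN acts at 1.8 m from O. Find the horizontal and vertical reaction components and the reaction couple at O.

ΣF_x = 0: O_x = 0.
ΣF_y = 0: O_y − 60 = 0 → O_y = 60.00 kN.
ΣM about O: M_O − 60·1.8 = 0 → M_O = 108.0 kN·m.

O_x = 0, O_y = 60.00 kN, M_O = 108.0 kN·m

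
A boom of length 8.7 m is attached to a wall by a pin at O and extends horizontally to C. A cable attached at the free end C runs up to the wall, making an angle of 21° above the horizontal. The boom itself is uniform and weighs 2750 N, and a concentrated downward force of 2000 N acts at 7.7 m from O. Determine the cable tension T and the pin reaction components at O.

ΣM about O: T·sin21°·8.7 − 2750·4.35 − 2000·7.7 = 0 → T = 27362.5/(8.7·0.358368) = 8776.22 ≈ 8776 N.
ΣF_x = 0: O_x − T·cos21° = 0 → O_x = 8776.22 × 0.93358 = 8193 N.
ΣF_y = 0: O_y + T·sin21° − 2750 − 2000 = 0 → O_y = 4750 − 8776.22 × 0.358368 = 1605 N.

T = 8776 N, O_x = 8193 N, O_y = 1605 N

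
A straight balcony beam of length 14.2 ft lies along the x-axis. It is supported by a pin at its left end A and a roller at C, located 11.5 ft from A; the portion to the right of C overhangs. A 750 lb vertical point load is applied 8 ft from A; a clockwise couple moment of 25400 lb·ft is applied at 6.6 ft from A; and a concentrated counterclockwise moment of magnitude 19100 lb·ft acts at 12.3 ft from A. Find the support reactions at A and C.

A_x = 0, A_y = -319.6 lb, C_y = 1070 lb

Taking moments about A: C_y·11.5 − 750·8 − 25400 + 19100 = 0 → C_y = 12300/11.5 = 1069.57 ≈ 1070 lb.
ΣF_y = 0: A_y + 1069.57 − 750 = 0 → A_y = -319.6 lb.
ΣF_x = 0: no horizontal applied forces, so A_x = 0.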